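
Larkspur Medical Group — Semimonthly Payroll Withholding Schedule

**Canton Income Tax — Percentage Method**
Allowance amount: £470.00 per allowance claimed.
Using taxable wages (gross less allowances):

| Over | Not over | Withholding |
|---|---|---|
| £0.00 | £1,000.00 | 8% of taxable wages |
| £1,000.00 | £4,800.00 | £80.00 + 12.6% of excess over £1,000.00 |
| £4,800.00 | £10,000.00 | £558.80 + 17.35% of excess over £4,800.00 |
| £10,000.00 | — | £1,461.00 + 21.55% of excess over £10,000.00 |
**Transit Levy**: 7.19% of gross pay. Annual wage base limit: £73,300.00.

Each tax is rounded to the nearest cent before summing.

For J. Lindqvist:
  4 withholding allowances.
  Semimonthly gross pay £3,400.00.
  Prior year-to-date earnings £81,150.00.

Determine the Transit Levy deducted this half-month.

£0.00

Transit Levy: YTD £81,150.00 ≥ cap £73,300.00 → £0.00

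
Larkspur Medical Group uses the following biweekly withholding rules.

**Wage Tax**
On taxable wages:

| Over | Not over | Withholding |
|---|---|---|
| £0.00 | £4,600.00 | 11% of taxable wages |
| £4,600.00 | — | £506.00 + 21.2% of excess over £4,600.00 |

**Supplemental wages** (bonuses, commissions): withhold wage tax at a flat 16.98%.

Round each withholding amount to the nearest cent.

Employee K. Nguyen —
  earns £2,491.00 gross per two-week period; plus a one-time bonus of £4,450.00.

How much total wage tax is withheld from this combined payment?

£1,029.62

Wage Tax: taxable = £2,491.00
  11% × £2,491.00 = £274.01
Supplemental (16.98% flat on bonus): 16.98% × £4,450.00 = £755.61
Total wage tax: £274.01 + £755.61 = £1,029.62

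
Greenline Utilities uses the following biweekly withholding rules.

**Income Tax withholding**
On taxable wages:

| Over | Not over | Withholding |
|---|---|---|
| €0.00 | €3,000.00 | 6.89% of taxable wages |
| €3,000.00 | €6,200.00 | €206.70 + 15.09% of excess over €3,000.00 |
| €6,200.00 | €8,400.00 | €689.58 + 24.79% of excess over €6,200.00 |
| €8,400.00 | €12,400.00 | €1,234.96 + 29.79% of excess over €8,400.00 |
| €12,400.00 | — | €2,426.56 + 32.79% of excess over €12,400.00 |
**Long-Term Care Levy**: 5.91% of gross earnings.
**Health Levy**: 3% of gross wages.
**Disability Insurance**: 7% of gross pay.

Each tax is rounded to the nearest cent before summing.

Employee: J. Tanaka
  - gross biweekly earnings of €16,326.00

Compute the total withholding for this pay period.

€6,311.37

Income Tax: taxable = €16,326.00
  €2,426.56 + 32.79% × (€16,326.00 − €12,400.00) = €2,426.56 + 32.79% × €3,926.00 = €3,713.90
Long-Term Care Levy: 5.91% × €16,326.00 = €964.87
Health Levy: 3% × €16,326.00 = €489.78
Disability Insurance: 7% × €16,326.00 = €1,142.82
Total: €3,713.90 + €964.87 + €489.78 + €1,142.82 = €6,311.37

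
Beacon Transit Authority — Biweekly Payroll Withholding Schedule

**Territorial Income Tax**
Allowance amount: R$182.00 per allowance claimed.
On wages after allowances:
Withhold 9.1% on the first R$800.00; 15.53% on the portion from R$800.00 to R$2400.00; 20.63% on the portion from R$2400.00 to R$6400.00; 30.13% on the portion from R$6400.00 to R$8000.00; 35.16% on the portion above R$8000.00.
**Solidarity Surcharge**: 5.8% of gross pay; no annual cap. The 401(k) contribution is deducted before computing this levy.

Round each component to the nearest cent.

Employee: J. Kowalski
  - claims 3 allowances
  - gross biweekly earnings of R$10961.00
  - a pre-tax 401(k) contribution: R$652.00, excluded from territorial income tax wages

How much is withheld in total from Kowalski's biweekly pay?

Territorial Income Tax: taxable = R$10961.00 − R$652.00 − 3×R$182.00 = R$9763.00
  R$1628.56 + 35.16% × (R$9763.00 − R$8000.00) = R$1628.56 + 35.16% × R$1763.00 = R$2248.43
Solidarity Surcharge: 5.8% × R$10309.00 = R$597.92
Total: R$2248.43 + R$597.92 = R$2846.35

R$2846.35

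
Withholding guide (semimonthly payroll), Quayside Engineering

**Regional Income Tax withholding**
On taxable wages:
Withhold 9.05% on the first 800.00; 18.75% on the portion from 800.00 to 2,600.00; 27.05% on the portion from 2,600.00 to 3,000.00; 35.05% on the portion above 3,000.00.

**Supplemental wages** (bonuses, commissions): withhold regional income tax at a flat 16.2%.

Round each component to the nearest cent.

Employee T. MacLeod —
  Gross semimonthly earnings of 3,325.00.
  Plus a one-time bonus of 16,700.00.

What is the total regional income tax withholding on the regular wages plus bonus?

Regional Income Tax: taxable = 3,325.00
  518.10 + 35.05% × (3,325.00 − 3,000.00) = 518.10 + 35.05% × 325.00 = 632.01
Supplemental (16.2% flat on bonus): 16.2% × 16,700.00 = 2,705.40
Total regional income tax: 632.01 + 2,705.40 = 3,337.41

3,337.41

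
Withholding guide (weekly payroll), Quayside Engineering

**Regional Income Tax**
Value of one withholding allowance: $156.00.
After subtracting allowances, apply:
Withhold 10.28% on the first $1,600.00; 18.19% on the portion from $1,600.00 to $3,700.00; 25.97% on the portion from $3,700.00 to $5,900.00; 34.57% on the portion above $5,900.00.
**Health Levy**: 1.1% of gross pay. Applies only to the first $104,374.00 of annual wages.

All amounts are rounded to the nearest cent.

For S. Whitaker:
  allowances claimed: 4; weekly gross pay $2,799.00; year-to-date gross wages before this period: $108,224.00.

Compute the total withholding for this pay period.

Regional Income Tax: taxable = $2,799.00 − 4×$156.00 = $2,175.00
  $164.48 + 18.19% × ($2,175.00 − $1,600.00) = $164.48 + 18.19% × $575.00 = $269.07
Health Levy: YTD $108,224.00 ≥ cap $104,374.00 → $0.00
Total: $269.07 + $0.00 = $269.07

$269.07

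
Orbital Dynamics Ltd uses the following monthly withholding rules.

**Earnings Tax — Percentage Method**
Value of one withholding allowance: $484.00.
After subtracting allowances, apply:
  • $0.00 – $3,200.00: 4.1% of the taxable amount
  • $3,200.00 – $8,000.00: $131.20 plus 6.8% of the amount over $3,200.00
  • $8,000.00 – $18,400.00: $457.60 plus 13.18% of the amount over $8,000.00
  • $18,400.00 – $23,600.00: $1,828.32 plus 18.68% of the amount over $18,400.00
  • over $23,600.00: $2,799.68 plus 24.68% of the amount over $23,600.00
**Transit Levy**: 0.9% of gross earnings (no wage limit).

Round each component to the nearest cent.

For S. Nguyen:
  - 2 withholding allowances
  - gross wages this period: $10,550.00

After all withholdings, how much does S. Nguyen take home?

$9,788.94

Earnings Tax: taxable = $10,550.00 − 2×$484.00 = $9,582.00
  $457.60 + 13.18% × ($9,582.00 − $8,000.00) = $457.60 + 13.18% × $1,582.00 = $666.11
Transit Levy: 0.9% × $10,550.00 = $94.95
Total withheld: $666.11 + $94.95 = $761.06
Net pay: $10,550.00 − $761.06 = $9,788.94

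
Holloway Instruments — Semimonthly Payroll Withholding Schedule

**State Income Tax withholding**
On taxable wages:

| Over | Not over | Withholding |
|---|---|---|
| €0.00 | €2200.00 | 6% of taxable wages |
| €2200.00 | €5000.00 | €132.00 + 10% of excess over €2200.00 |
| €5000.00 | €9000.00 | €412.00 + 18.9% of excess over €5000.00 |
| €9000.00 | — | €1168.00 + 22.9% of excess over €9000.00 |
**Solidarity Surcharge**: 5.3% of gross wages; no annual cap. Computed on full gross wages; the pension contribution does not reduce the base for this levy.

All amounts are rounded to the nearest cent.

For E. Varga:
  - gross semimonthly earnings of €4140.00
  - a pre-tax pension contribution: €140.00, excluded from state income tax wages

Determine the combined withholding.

State Income Tax: taxable = €4140.00 − €140.00 = €4000.00
  €132.00 + 10% × (€4000.00 − €2200.00) = €132.00 + 10% × €1800.00 = €312.00
Solidarity Surcharge: 5.3% × €4140.00 = €219.42
Total: €312.00 + €219.42 = €531.42

€531.42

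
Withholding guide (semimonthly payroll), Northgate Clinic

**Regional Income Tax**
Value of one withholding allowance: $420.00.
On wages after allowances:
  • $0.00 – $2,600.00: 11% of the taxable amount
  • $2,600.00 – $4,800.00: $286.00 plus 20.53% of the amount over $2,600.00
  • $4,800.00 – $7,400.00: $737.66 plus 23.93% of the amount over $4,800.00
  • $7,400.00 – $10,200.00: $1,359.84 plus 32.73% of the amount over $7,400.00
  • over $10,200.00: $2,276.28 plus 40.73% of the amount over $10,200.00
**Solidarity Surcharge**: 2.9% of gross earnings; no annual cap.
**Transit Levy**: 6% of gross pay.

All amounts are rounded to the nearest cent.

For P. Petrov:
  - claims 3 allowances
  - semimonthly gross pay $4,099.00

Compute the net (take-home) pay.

$3,399.12

Regional Income Tax: taxable = $4,099.00 − 3×$420.00 = $2,839.00
  $286.00 + 20.53% × ($2,839.00 − $2,600.00) = $286.00 + 20.53% × $239.00 = $335.07
Solidarity Surcharge: 2.9% × $4,099.00 = $118.87
Transit Levy: 6% × $4,099.00 = $245.94
Total withheld: $335.07 + $118.87 + $245.94 = $699.88
Net pay: $4,099.00 − $699.88 = $3,399.12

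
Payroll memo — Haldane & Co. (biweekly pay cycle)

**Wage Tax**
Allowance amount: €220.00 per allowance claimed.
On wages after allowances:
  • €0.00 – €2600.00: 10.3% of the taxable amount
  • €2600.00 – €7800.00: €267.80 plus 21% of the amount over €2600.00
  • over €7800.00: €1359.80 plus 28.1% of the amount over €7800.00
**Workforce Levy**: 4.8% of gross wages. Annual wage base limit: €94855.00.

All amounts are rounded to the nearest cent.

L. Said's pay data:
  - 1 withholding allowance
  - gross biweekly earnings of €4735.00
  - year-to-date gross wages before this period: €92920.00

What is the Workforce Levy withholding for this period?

Workforce Levy: cap €94855.00 − YTD €92920.00 = €1935.00 subject; 4.8% × €1935.00 = €92.88

€92.88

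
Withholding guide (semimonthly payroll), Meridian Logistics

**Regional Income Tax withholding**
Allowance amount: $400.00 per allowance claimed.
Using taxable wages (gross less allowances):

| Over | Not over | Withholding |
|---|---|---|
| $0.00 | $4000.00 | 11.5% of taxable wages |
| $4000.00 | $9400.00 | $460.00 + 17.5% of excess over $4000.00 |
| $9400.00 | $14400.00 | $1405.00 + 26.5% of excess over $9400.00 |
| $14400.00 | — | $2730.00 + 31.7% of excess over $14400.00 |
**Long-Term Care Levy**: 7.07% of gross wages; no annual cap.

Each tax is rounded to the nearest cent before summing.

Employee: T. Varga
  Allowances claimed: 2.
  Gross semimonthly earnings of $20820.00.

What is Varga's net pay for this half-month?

Regional Income Tax: taxable = $20820.00 − 2×$400.00 = $20020.00
  $2730.00 + 31.7% × ($20020.00 − $14400.00) = $2730.00 + 31.7% × $5620.00 = $4511.54
Long-Term Care Levy: 7.07% × $20820.00 = $1471.97
Total withheld: $4511.54 + $1471.97 = $5983.51
Net pay: $20820.00 − $5983.51 = $14836.49

$14836.49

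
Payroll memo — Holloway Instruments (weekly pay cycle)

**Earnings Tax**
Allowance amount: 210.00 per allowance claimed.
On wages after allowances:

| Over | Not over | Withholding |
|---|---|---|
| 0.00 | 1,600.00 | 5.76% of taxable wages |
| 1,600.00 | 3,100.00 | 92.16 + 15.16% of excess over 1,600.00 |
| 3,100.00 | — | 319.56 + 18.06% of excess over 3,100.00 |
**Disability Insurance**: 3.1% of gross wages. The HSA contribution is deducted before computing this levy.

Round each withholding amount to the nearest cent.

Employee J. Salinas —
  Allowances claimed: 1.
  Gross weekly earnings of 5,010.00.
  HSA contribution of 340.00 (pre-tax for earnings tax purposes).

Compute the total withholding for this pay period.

709.95

Earnings Tax: taxable = 5,010.00 − 340.00 − 1×210.00 = 4,460.00
  319.56 + 18.06% × (4,460.00 − 3,100.00) = 319.56 + 18.06% × 1,360.00 = 565.18
Disability Insurance: 3.1% × 4,670.00 = 144.77
Total: 565.18 + 144.77 = 709.95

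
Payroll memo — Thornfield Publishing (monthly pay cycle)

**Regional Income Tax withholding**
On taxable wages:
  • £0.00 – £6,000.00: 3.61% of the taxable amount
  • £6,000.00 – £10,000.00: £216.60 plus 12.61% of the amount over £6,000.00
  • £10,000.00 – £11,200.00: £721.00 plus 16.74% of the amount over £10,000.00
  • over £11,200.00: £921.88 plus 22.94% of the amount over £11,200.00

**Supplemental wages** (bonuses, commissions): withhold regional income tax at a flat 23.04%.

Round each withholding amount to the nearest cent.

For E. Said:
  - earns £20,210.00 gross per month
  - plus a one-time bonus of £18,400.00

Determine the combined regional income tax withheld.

£7,228.13

Regional Income Tax: taxable = £20,210.00
  £921.88 + 22.94% × (£20,210.00 − £11,200.00) = £921.88 + 22.94% × £9,010.00 = £2,988.77
Supplemental (23.04% flat on bonus): 23.04% × £18,400.00 = £4,239.36
Total regional income tax: £2,988.77 + £4,239.36 = £7,228.13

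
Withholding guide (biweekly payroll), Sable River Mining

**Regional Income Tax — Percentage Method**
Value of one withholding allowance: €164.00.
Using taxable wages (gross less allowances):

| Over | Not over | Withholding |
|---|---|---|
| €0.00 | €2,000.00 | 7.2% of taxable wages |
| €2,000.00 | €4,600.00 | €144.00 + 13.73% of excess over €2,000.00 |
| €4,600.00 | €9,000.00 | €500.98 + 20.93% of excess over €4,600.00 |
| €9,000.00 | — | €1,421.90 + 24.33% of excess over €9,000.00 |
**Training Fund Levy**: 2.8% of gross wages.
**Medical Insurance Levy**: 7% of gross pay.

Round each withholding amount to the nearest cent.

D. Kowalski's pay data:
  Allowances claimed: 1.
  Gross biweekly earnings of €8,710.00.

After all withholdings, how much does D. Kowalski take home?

Regional Income Tax: taxable = €8,710.00 − 1×€164.00 = €8,546.00
  €500.98 + 20.93% × (€8,546.00 − €4,600.00) = €500.98 + 20.93% × €3,946.00 = €1,326.88
Training Fund Levy: 2.8% × €8,710.00 = €243.88
Medical Insurance Levy: 7% × €8,710.00 = €609.70
Total withheld: €1,326.88 + €243.88 + €609.70 = €2,180.46
Net pay: €8,710.00 − €2,180.46 = €6,529.54

€6,529.54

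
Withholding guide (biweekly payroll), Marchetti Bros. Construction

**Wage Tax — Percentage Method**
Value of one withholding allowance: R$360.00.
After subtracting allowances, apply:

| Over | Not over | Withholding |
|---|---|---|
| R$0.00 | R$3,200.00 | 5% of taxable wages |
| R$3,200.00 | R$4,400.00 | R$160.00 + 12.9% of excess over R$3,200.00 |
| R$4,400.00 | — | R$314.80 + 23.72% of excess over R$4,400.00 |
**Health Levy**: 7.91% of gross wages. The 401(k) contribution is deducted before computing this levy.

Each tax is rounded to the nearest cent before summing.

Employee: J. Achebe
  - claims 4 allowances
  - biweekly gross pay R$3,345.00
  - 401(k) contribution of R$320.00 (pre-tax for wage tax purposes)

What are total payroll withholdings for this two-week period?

Wage Tax: taxable = R$3,345.00 − R$320.00 − 4×R$360.00 = R$1,585.00
  5% × R$1,585.00 = R$79.25
Health Levy: 7.91% × R$3,025.00 = R$239.28
Total: R$79.25 + R$239.28 = R$318.53

R$318.53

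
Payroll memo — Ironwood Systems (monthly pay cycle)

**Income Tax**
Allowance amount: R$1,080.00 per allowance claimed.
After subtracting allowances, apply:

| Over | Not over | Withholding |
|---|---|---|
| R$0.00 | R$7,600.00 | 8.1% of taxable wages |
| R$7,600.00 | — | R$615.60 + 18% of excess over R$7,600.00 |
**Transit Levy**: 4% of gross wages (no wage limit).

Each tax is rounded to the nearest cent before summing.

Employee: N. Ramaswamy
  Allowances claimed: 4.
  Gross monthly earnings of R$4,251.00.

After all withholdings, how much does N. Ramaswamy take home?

Income Tax: taxable = R$4,251.00 − 4×R$1,080.00 = R$-69.00
  Taxable ≤ 0 → R$0.00
Transit Levy: 4% × R$4,251.00 = R$170.04
Total withheld: R$0.00 + R$170.04 = R$170.04
Net pay: R$4,251.00 − R$170.04 = R$4,080.96

R$4,080.96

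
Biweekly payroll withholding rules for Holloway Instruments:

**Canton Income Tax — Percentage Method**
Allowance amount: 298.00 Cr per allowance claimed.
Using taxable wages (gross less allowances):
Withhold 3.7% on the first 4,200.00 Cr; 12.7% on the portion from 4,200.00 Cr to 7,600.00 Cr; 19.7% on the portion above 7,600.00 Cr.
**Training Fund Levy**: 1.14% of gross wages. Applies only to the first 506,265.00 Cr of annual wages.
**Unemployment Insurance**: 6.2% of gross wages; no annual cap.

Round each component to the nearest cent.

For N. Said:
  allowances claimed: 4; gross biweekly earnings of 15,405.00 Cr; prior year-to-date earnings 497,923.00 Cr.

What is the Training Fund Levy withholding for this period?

Training Fund Levy: cap 506,265.00 Cr − YTD 497,923.00 Cr = 8,342.00 Cr subject; 1.14% × 8,342.00 Cr = 95.10 Cr

95.10 Cr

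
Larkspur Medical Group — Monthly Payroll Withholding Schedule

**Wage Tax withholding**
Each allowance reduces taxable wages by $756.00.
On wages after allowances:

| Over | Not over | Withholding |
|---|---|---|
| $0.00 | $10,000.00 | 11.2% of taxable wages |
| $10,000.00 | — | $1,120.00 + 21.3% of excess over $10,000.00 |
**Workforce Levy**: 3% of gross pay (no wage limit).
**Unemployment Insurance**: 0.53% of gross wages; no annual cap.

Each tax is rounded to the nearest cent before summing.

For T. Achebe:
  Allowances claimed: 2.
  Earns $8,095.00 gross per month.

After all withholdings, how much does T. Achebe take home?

Wage Tax: taxable = $8,095.00 − 2×$756.00 = $6,583.00
  11.2% × $6,583.00 = $737.30
Workforce Levy: 3% × $8,095.00 = $242.85
Unemployment Insurance: 0.53% × $8,095.00 = $42.90
Total withheld: $737.30 + $242.85 + $42.90 = $1,023.05
Net pay: $8,095.00 − $1,023.05 = $7,071.95

$7,071.95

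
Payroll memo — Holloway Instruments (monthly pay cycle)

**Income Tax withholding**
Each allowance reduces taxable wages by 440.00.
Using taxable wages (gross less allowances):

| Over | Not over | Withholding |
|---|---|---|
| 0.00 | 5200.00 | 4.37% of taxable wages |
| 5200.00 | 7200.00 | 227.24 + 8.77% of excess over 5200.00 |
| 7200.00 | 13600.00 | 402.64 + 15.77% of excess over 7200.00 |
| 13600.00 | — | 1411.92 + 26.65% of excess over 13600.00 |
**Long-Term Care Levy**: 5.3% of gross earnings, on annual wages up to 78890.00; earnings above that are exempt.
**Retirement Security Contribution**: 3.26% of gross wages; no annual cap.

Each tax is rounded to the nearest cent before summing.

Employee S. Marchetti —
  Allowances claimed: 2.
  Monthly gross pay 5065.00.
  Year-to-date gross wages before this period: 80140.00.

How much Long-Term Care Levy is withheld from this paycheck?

Long-Term Care Levy: YTD 80140.00 ≥ cap 78890.00 → 0.00

0.00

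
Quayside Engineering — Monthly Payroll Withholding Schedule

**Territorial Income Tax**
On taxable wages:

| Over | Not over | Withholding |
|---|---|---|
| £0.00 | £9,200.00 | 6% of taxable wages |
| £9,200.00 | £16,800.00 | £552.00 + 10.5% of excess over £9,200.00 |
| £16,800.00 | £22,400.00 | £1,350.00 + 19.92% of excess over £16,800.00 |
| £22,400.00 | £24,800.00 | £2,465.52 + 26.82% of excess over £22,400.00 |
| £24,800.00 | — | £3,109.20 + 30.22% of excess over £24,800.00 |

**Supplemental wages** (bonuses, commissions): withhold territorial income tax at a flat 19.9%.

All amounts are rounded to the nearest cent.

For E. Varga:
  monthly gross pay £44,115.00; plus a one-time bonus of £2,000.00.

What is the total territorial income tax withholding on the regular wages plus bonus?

£9,344.19

Territorial Income Tax: taxable = £44,115.00
  £3,109.20 + 30.22% × (£44,115.00 − £24,800.00) = £3,109.20 + 30.22% × £19,315.00 = £8,946.19
Supplemental (19.9% flat on bonus): 19.9% × £2,000.00 = £398.00
Total territorial income tax: £8,946.19 + £398.00 = £9,344.19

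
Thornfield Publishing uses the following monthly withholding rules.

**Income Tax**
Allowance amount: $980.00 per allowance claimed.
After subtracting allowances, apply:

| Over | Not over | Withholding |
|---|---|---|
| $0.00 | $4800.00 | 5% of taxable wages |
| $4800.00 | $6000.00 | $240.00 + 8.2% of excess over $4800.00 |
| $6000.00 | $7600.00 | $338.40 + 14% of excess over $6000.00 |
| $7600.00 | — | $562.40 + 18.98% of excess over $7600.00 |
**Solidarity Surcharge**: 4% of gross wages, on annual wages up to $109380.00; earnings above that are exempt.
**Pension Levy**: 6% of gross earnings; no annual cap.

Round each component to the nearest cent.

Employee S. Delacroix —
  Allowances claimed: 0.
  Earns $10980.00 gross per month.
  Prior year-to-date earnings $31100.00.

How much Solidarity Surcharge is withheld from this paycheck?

$439.20

Solidarity Surcharge: 4% × $10980.00 = $439.20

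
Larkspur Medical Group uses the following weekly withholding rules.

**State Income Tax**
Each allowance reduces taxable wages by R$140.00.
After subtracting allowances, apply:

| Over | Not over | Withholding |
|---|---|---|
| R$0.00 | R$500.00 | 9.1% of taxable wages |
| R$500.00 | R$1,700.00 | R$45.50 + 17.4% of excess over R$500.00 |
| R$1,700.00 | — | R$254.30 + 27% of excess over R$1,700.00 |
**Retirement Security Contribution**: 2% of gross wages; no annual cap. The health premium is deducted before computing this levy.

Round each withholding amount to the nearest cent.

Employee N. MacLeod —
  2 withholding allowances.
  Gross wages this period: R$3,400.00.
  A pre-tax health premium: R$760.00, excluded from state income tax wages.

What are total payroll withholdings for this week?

R$485.30

State Income Tax: taxable = R$3,400.00 − R$760.00 − 2×R$140.00 = R$2,360.00
  R$254.30 + 27% × (R$2,360.00 − R$1,700.00) = R$254.30 + 27% × R$660.00 = R$432.50
Retirement Security Contribution: 2% × R$2,640.00 = R$52.80
Total: R$432.50 + R$52.80 = R$485.30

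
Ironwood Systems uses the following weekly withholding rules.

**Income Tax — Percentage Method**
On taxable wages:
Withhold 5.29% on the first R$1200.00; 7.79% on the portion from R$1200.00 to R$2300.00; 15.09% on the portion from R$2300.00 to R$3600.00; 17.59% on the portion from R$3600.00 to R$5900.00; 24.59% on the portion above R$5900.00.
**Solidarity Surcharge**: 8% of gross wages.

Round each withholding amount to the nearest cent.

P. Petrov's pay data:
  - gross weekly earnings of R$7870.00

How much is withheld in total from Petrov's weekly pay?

R$1863.93

Income Tax: taxable = R$7870.00
  R$749.91 + 24.59% × (R$7870.00 − R$5900.00) = R$749.91 + 24.59% × R$1970.00 = R$1234.33
Solidarity Surcharge: 8% × R$7870.00 = R$629.60
Total: R$1234.33 + R$629.60 = R$1863.93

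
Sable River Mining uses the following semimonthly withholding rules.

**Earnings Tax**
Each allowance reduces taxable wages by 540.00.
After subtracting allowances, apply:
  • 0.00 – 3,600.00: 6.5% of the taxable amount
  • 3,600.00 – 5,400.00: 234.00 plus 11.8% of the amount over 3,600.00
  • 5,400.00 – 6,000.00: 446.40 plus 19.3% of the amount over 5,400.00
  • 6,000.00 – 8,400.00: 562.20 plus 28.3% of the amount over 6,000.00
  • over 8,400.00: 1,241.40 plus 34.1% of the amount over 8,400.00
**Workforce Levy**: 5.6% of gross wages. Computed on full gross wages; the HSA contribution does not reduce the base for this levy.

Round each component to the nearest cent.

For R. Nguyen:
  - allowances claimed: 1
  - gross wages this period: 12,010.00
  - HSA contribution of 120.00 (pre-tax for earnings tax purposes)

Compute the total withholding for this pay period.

2,919.91

Earnings Tax: taxable = 12,010.00 − 120.00 − 1×540.00 = 11,350.00
  1,241.40 + 34.1% × (11,350.00 − 8,400.00) = 1,241.40 + 34.1% × 2,950.00 = 2,247.35
Workforce Levy: 5.6% × 12,010.00 = 672.56
Total: 2,247.35 + 672.56 = 2,919.91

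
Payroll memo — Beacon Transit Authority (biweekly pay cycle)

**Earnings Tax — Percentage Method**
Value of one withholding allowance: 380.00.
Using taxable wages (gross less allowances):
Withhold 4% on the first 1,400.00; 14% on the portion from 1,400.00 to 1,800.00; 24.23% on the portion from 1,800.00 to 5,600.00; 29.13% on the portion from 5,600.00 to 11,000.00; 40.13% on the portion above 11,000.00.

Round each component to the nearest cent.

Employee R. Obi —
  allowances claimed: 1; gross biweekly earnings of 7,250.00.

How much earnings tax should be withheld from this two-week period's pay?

Earnings Tax: taxable = 7,250.00 − 1×380.00 = 6,870.00
  1,032.74 + 29.13% × (6,870.00 − 5,600.00) = 1,032.74 + 29.13% × 1,270.00 = 1,402.69

1,402.69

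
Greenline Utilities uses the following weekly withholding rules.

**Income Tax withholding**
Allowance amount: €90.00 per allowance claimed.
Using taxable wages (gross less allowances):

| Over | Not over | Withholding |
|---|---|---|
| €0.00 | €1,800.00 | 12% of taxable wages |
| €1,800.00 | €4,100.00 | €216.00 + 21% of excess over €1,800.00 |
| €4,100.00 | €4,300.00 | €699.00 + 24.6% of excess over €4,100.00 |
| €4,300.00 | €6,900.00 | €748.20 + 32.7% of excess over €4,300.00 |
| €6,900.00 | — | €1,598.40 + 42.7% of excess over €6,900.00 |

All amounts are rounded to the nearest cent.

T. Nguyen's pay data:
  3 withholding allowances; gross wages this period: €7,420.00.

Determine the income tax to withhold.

Income Tax: taxable = €7,420.00 − 3×€90.00 = €7,150.00
  €1,598.40 + 42.7% × (€7,150.00 − €6,900.00) = €1,598.40 + 42.7% × €250.00 = €1,705.15

€1,705.15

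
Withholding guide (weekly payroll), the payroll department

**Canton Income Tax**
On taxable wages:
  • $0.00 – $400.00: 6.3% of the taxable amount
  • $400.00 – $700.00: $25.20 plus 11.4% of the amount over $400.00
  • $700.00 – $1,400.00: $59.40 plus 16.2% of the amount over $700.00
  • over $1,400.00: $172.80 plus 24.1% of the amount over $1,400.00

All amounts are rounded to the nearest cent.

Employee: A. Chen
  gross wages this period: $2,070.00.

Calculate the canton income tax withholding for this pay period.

Canton Income Tax: taxable = $2,070.00
  $172.80 + 24.1% × ($2,070.00 − $1,400.00) = $172.80 + 24.1% × $670.00 = $334.27

$334.27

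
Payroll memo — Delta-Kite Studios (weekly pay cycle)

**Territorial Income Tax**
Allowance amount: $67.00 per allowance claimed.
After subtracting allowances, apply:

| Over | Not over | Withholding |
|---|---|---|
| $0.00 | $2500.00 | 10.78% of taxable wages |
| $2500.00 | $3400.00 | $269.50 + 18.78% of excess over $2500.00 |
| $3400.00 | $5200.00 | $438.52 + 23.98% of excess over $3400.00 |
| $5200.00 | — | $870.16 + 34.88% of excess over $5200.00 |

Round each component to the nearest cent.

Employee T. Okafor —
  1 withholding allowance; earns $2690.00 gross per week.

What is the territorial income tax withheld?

$292.60

Territorial Income Tax: taxable = $2690.00 − 1×$67.00 = $2623.00
  $269.50 + 18.78% × ($2623.00 − $2500.00) = $269.50 + 18.78% × $123.00 = $292.60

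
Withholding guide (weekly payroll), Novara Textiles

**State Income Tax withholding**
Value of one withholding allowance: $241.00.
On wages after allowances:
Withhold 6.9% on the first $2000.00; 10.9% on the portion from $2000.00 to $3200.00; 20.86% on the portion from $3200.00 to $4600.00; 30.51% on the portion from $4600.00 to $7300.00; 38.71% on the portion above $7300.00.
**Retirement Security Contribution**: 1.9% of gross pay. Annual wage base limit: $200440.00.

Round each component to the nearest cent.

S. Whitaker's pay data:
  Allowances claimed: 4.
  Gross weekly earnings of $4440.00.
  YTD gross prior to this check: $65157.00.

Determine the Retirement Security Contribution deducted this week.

Retirement Security Contribution: 1.9% × $4440.00 = $84.36

$84.36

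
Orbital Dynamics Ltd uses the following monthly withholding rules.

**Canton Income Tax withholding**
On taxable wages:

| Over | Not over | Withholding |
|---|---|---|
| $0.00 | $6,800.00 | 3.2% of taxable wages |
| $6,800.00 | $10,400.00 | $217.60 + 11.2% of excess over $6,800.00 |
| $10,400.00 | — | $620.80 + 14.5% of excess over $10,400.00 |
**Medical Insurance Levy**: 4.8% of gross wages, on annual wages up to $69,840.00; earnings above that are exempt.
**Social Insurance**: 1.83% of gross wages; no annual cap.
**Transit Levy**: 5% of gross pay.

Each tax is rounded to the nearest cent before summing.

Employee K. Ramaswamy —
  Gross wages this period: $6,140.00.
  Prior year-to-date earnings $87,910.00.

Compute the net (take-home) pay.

$5,524.16

Canton Income Tax: taxable = $6,140.00
  3.2% × $6,140.00 = $196.48
Medical Insurance Levy: YTD $87,910.00 ≥ cap $69,840.00 → $0.00
Social Insurance: 1.83% × $6,140.00 = $112.36
Transit Levy: 5% × $6,140.00 = $307.00
Total withheld: $196.48 + $0.00 + $112.36 + $307.00 = $615.84
Net pay: $6,140.00 − $615.84 = $5,524.16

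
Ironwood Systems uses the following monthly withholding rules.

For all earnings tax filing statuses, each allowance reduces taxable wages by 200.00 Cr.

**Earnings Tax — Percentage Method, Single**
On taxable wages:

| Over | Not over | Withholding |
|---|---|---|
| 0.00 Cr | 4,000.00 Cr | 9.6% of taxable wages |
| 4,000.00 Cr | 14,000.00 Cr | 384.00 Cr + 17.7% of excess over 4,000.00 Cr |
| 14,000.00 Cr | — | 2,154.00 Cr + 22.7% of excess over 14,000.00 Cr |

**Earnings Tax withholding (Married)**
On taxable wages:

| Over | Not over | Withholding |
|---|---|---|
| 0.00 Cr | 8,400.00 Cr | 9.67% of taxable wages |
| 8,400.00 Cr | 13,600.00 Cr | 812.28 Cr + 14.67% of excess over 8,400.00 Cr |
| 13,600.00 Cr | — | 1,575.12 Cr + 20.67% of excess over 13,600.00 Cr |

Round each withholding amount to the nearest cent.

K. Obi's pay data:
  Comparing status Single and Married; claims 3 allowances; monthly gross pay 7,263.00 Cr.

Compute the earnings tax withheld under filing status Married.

Earnings Tax (Married): taxable = 7,263.00 Cr − 3×200.00 Cr = 6,663.00 Cr
  9.67% × 6,663.00 Cr = 644.31 Cr

644.31 Cr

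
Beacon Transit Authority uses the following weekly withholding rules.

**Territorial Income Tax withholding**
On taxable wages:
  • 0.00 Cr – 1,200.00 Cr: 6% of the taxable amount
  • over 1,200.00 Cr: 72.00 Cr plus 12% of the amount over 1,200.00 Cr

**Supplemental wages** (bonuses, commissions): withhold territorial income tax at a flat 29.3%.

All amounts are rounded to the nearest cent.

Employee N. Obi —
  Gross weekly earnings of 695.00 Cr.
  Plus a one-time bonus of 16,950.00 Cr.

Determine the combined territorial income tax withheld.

Territorial Income Tax: taxable = 695.00 Cr
  6% × 695.00 Cr = 41.70 Cr
Supplemental (29.3% flat on bonus): 29.3% × 16,950.00 Cr = 4,966.35 Cr
Total territorial income tax: 41.70 Cr + 4,966.35 Cr = 5,008.05 Cr

5,008.05 Cr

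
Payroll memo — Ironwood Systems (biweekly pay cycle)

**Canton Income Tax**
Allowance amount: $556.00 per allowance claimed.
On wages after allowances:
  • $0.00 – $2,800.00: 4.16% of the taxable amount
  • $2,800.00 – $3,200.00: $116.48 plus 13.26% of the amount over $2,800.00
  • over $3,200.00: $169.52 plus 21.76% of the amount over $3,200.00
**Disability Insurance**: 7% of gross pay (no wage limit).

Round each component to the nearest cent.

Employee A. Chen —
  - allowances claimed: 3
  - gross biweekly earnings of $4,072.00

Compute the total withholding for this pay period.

$385.05

Canton Income Tax: taxable = $4,072.00 − 3×$556.00 = $2,404.00
  4.16% × $2,404.00 = $100.01
Disability Insurance: 7% × $4,072.00 = $285.04
Total: $100.01 + $285.04 = $385.05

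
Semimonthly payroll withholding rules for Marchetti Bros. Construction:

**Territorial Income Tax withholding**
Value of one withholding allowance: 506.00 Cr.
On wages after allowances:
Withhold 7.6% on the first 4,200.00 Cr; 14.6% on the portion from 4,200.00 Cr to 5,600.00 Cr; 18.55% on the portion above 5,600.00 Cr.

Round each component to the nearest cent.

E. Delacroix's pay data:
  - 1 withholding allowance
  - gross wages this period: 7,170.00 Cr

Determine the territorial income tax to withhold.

Territorial Income Tax: taxable = 7,170.00 Cr − 1×506.00 Cr = 6,664.00 Cr
  523.60 Cr + 18.55% × (6,664.00 Cr − 5,600.00 Cr) = 523.60 Cr + 18.55% × 1,064.00 Cr = 720.97 Cr

720.97 Cr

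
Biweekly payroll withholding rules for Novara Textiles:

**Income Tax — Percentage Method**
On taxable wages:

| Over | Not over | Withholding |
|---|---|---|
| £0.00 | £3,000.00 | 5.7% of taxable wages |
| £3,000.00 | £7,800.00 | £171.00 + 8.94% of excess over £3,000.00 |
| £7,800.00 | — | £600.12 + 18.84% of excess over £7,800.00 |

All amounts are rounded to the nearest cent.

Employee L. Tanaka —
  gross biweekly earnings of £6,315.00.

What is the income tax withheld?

£467.36

Income Tax: taxable = £6,315.00
  £171.00 + 8.94% × (£6,315.00 − £3,000.00) = £171.00 + 8.94% × £3,315.00 = £467.36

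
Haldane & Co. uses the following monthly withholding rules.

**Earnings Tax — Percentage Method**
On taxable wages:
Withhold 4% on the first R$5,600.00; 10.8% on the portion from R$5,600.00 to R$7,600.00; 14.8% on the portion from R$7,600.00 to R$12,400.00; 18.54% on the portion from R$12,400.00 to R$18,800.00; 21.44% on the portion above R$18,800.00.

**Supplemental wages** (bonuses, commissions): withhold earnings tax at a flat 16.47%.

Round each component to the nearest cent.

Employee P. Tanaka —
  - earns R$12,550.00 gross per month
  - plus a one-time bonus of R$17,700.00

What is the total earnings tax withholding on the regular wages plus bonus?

R$4,093.40

Earnings Tax: taxable = R$12,550.00
  R$1,150.40 + 18.54% × (R$12,550.00 − R$12,400.00) = R$1,150.40 + 18.54% × R$150.00 = R$1,178.21
Supplemental (16.47% flat on bonus): 16.47% × R$17,700.00 = R$2,915.19
Total earnings tax: R$1,178.21 + R$2,915.19 = R$4,093.40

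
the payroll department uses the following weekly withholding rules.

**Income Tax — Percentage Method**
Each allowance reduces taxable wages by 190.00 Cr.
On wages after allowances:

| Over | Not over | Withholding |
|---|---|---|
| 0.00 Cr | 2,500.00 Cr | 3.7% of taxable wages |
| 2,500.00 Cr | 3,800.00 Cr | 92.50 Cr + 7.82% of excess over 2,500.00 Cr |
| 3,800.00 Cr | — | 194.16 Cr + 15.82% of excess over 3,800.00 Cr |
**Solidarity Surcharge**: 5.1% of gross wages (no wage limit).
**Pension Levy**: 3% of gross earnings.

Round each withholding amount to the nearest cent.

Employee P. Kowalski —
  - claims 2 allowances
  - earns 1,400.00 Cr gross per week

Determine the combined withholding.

151.14 Cr

Income Tax: taxable = 1,400.00 Cr − 2×190.00 Cr = 1,020.00 Cr
  3.7% × 1,020.00 Cr = 37.74 Cr
Solidarity Surcharge: 5.1% × 1,400.00 Cr = 71.40 Cr
Pension Levy: 3% × 1,400.00 Cr = 42.00 Cr
Total: 37.74 Cr + 71.40 Cr + 42.00 Cr = 151.14 Cr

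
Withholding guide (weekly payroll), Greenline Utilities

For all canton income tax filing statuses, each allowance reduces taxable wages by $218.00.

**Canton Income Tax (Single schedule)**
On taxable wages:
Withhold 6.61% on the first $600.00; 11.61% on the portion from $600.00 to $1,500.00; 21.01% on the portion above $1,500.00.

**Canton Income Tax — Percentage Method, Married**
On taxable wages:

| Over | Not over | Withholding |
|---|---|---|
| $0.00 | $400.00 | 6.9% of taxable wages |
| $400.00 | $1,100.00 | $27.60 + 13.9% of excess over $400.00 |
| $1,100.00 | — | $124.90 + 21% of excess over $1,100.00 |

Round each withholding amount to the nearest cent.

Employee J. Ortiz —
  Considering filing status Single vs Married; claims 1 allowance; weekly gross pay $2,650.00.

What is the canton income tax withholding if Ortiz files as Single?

Canton Income Tax (Single): taxable = $2,650.00 − 1×$218.00 = $2,432.00
  $144.15 + 21.01% × ($2,432.00 − $1,500.00) = $144.15 + 21.01% × $932.00 = $339.96

$339.96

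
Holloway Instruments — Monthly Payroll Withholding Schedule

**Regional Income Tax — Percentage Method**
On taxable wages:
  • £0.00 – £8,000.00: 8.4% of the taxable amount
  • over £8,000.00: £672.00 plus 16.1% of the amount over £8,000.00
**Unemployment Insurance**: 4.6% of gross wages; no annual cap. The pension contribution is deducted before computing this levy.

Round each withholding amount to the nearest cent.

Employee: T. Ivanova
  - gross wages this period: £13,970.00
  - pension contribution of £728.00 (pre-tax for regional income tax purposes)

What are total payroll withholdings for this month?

£2,125.09

Regional Income Tax: taxable = £13,970.00 − £728.00 = £13,242.00
  £672.00 + 16.1% × (£13,242.00 − £8,000.00) = £672.00 + 16.1% × £5,242.00 = £1,515.96
Unemployment Insurance: 4.6% × £13,242.00 = £609.13
Total: £1,515.96 + £609.13 = £2,125.09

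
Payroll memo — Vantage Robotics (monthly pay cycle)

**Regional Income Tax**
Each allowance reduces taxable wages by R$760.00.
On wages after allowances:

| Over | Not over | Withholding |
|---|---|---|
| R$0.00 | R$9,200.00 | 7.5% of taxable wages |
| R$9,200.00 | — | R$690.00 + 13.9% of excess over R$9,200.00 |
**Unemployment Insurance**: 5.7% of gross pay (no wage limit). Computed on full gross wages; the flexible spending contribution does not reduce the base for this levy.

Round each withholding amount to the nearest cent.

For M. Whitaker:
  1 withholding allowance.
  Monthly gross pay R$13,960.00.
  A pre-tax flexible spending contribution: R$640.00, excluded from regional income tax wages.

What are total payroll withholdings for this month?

R$1,952.76

Regional Income Tax: taxable = R$13,960.00 − R$640.00 − 1×R$760.00 = R$12,560.00
  R$690.00 + 13.9% × (R$12,560.00 − R$9,200.00) = R$690.00 + 13.9% × R$3,360.00 = R$1,157.04
Unemployment Insurance: 5.7% × R$13,960.00 = R$795.72
Total: R$1,157.04 + R$795.72 = R$1,952.76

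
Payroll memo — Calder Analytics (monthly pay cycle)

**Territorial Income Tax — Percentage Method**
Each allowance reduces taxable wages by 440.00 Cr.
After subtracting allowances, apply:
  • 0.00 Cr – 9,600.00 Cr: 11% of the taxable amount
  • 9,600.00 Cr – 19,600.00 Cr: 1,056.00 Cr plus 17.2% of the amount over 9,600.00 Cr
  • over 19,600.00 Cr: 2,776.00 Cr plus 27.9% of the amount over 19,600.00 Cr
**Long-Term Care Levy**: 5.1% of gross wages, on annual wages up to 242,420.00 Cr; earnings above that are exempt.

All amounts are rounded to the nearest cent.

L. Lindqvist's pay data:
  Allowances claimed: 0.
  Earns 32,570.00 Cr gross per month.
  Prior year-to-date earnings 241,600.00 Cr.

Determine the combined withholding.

Territorial Income Tax: taxable = 32,570.00 Cr
  2,776.00 Cr + 27.9% × (32,570.00 Cr − 19,600.00 Cr) = 2,776.00 Cr + 27.9% × 12,970.00 Cr = 6,394.63 Cr
Long-Term Care Levy: cap 242,420.00 Cr − YTD 241,600.00 Cr = 820.00 Cr subject; 5.1% × 820.00 Cr = 41.82 Cr
Total: 6,394.63 Cr + 41.82 Cr = 6,436.45 Cr

6,436.45 Cr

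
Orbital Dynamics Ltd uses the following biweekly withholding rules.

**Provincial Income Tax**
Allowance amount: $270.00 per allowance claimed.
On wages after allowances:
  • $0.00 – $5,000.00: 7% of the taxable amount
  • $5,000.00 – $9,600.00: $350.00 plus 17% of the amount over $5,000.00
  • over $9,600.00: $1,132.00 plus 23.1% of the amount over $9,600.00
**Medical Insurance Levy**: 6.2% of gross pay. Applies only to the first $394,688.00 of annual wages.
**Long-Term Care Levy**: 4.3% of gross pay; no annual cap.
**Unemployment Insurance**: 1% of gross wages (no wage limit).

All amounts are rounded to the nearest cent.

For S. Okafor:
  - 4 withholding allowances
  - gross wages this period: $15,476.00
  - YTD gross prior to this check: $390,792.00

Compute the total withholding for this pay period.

$3,301.66

Provincial Income Tax: taxable = $15,476.00 − 4×$270.00 = $14,396.00
  $1,132.00 + 23.1% × ($14,396.00 − $9,600.00) = $1,132.00 + 23.1% × $4,796.00 = $2,239.88
Medical Insurance Levy: cap $394,688.00 − YTD $390,792.00 = $3,896.00 subject; 6.2% × $3,896.00 = $241.55
Long-Term Care Levy: 4.3% × $15,476.00 = $665.47
Unemployment Insurance: 1% × $15,476.00 = $154.76
Total: $2,239.88 + $241.55 + $665.47 + $154.76 = $3,301.66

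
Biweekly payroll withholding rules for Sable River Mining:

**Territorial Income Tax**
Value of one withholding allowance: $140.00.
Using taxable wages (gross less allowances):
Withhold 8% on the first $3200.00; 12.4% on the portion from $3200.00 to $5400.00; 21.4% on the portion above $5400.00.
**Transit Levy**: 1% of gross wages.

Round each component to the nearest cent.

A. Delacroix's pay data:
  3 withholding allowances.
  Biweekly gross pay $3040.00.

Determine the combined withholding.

Territorial Income Tax: taxable = $3040.00 − 3×$140.00 = $2620.00
  8% × $2620.00 = $209.60
Transit Levy: 1% × $3040.00 = $30.40
Total: $209.60 + $30.40 = $240.00

$240.00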